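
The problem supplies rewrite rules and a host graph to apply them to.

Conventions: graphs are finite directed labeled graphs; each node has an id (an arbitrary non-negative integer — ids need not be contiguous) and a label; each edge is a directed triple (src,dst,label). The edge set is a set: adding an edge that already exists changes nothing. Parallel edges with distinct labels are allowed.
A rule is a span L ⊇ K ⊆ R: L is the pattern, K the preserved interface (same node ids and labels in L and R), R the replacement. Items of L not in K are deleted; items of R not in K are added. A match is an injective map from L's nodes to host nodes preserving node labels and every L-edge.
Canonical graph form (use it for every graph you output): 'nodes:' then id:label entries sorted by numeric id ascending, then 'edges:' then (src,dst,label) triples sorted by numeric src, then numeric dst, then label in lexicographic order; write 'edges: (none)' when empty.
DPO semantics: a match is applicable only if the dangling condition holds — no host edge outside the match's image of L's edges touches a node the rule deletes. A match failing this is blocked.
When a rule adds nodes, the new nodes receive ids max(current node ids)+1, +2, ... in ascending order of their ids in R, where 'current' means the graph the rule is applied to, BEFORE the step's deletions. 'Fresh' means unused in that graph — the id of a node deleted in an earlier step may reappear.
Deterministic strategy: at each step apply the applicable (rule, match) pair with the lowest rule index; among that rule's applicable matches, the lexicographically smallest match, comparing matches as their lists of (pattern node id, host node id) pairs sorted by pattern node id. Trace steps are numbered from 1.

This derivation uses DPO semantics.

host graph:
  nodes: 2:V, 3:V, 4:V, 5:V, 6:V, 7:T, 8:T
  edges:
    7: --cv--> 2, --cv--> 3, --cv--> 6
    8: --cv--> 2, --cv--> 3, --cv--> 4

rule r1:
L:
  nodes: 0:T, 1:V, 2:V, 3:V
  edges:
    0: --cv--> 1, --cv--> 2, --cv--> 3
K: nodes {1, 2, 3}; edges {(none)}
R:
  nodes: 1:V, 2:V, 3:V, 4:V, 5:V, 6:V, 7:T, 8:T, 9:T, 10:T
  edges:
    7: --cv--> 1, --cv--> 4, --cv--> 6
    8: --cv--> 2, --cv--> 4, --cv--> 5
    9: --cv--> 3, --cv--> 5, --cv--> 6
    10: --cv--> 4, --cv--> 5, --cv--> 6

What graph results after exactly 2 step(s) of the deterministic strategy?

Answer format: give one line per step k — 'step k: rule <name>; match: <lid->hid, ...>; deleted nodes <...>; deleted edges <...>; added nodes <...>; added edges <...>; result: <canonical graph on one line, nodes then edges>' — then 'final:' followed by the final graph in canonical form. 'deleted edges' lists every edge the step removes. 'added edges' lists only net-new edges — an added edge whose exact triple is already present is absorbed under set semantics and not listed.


step 1: rule r1; match: 0->7, 1->2, 2->3, 3->6; deleted nodes 7; deleted edges (7,2,cv); (7,3,cv); (7,6,cv); added nodes 9, 10, 11, 12, 13, 14, 15; added edges (12,2,cv); (12,9,cv); (12,11,cv); (13,3,cv); (13,9,cv); (13,10,cv); (14,6,cv); (14,10,cv); (14,11,cv); (15,9,cv); (15,10,cv); (15,11,cv); result: nodes: 2:V, 3:V, 4:V, 5:V, 6:V, 8:T, 9:V, 10:V, 11:V, 12:T, 13:T, 14:T, 15:T edges: (8,2,cv); (8,3,cv); (8,4,cv); (12,2,cv); (12,9,cv); (12,11,cv); (13,3,cv); (13,9,cv); (13,10,cv); (14,6,cv); (14,10,cv); (14,11,cv); (15,9,cv); (15,10,cv); (15,11,cv)
step 2: rule r1; match: 0->8, 1->2, 2->3, 3->4; deleted nodes 8; deleted edges (8,2,cv); (8,3,cv); (8,4,cv); added nodes 16, 17, 18, 19, 20, 21, 22; added edges (19,2,cv); (19,16,cv); (19,18,cv); (20,3,cv); (20,16,cv); (20,17,cv); (21,4,cv); (21,17,cv); (21,18,cv); (22,16,cv); (22,17,cv); (22,18,cv); result: nodes: 2:V, 3:V, 4:V, 5:V, 6:V, 9:V, 10:V, 11:V, 12:T, 13:T, 14:T, 15:T, 16:V, 17:V, 18:V, 19:T, 20:T, 21:T, 22:T edges: (12,2,cv); (12,9,cv); (12,11,cv); (13,3,cv); (13,9,cv); (13,10,cv); (14,6,cv); (14,10,cv); (14,11,cv); (15,9,cv); (15,10,cv); (15,11,cv); (19,2,cv); (19,16,cv); (19,18,cv); (20,3,cv); (20,16,cv); (20,17,cv); (21,4,cv); (21,17,cv); (21,18,cv); (22,16,cv); (22,17,cv); (22,18,cv)
final:
nodes: 2:V, 3:V, 4:V, 5:V, 6:V, 9:V, 10:V, 11:V, 12:T, 13:T, 14:T, 15:T, 16:V, 17:V, 18:V, 19:T, 20:T, 21:T, 22:T
edges: (12,2,cv); (12,9,cv); (12,11,cv); (13,3,cv); (13,9,cv); (13,10,cv); (14,6,cv); (14,10,cv); (14,11,cv); (15,9,cv); (15,10,cv); (15,11,cv); (19,2,cv); (19,16,cv); (19,18,cv); (20,3,cv); (20,16,cv); (20,17,cv); (21,4,cv); (21,17,cv); (21,18,cv); (22,16,cv); (22,17,cv); (22,18,cv)


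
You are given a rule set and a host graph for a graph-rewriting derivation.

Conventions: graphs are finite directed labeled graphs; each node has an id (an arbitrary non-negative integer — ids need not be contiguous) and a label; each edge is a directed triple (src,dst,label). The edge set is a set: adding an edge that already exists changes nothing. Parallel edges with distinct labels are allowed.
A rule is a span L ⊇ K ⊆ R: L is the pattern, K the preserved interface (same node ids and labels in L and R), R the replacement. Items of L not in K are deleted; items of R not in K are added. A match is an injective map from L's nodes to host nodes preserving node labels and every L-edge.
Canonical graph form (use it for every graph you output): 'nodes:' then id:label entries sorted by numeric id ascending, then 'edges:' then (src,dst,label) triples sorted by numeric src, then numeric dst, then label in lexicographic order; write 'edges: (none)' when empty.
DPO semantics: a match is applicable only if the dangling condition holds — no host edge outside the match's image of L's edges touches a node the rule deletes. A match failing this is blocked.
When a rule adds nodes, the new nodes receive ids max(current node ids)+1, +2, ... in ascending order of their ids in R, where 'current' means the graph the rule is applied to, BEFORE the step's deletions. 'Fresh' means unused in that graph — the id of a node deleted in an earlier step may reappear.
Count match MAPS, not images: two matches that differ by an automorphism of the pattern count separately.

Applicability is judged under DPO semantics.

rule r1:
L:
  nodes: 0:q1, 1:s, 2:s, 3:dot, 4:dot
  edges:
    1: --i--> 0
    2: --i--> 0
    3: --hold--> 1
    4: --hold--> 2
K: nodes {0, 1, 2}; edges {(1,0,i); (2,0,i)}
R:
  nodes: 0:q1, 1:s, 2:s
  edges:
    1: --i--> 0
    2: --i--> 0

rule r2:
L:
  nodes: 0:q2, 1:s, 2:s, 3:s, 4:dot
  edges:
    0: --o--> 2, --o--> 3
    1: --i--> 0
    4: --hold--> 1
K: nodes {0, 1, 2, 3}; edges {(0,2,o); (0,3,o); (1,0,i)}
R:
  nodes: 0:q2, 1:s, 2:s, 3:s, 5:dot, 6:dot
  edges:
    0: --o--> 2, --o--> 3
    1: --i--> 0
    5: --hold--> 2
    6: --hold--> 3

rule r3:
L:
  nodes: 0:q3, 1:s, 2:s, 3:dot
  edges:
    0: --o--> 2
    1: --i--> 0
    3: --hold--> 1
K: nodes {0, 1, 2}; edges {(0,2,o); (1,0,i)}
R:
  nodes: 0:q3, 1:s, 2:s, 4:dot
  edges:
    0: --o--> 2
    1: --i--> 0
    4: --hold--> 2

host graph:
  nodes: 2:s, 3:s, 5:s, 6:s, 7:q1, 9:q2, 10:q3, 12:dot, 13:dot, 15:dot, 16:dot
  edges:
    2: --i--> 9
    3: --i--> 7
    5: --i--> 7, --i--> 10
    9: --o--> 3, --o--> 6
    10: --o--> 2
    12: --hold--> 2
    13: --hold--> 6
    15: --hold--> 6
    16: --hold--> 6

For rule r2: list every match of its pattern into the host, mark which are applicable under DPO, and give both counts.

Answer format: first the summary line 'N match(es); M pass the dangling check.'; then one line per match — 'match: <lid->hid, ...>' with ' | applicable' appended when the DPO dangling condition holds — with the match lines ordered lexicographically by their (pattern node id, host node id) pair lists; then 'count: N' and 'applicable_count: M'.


2 match(es); 2 pass the dangling check.
match: 0->9, 1->2, 2->3, 3->6, 4->12 | applicable
match: 0->9, 1->2, 2->6, 3->3, 4->12 | applicable
count: 2
applicable_count: 2


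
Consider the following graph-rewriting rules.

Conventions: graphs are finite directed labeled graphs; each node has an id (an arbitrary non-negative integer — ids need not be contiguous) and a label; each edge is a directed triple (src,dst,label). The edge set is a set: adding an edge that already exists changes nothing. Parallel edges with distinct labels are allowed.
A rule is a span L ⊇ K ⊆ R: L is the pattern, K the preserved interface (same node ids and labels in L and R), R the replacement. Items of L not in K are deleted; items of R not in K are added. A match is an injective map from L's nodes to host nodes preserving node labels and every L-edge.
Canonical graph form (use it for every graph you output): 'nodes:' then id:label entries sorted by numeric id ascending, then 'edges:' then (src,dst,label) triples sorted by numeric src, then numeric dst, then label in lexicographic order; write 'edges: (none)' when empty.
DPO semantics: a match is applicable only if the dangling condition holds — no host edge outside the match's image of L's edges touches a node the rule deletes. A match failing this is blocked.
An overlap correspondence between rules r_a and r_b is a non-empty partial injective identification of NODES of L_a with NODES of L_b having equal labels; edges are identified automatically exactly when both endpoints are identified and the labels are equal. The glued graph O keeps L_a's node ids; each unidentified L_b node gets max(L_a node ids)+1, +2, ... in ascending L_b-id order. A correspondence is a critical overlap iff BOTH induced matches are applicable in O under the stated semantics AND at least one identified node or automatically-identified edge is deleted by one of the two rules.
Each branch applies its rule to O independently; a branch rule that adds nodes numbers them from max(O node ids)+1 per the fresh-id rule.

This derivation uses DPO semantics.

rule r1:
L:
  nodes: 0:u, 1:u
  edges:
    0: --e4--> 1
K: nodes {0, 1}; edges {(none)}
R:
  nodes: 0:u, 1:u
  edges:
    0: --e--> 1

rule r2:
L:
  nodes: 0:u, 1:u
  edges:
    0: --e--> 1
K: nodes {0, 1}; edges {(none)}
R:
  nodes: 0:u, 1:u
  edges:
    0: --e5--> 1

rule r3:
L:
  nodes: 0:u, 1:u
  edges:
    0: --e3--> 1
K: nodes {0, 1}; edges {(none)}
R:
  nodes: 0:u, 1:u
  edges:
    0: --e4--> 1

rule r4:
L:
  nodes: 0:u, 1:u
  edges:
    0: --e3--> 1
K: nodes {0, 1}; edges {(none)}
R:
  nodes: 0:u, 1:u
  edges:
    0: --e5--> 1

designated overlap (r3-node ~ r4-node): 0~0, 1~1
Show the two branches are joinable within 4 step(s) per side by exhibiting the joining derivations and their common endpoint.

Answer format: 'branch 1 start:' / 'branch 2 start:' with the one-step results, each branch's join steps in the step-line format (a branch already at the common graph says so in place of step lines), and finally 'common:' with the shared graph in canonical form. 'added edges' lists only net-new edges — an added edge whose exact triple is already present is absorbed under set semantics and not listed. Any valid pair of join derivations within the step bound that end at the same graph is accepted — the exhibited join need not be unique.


branch 1 start:
nodes: 0:u, 1:u
edges: (0,1,e4)
branch 2 start:
nodes: 0:u, 1:u
edges: (0,1,e5)
branch 1 step 1: rule r1; match: 0->0, 1->1; deleted nodes (none); deleted edges (0,1,e4); added nodes (none); added edges (0,1,e); result: nodes: 0:u, 1:u edges: (0,1,e)
branch 1 step 2: rule r2; match: 0->0, 1->1; deleted nodes (none); deleted edges (0,1,e); added nodes (none); added edges (0,1,e5); result: nodes: 0:u, 1:u edges: (0,1,e5)
branch 2: already at the common graph (0 steps)
common:
nodes: 0:u, 1:u
edges: (0,1,e5)


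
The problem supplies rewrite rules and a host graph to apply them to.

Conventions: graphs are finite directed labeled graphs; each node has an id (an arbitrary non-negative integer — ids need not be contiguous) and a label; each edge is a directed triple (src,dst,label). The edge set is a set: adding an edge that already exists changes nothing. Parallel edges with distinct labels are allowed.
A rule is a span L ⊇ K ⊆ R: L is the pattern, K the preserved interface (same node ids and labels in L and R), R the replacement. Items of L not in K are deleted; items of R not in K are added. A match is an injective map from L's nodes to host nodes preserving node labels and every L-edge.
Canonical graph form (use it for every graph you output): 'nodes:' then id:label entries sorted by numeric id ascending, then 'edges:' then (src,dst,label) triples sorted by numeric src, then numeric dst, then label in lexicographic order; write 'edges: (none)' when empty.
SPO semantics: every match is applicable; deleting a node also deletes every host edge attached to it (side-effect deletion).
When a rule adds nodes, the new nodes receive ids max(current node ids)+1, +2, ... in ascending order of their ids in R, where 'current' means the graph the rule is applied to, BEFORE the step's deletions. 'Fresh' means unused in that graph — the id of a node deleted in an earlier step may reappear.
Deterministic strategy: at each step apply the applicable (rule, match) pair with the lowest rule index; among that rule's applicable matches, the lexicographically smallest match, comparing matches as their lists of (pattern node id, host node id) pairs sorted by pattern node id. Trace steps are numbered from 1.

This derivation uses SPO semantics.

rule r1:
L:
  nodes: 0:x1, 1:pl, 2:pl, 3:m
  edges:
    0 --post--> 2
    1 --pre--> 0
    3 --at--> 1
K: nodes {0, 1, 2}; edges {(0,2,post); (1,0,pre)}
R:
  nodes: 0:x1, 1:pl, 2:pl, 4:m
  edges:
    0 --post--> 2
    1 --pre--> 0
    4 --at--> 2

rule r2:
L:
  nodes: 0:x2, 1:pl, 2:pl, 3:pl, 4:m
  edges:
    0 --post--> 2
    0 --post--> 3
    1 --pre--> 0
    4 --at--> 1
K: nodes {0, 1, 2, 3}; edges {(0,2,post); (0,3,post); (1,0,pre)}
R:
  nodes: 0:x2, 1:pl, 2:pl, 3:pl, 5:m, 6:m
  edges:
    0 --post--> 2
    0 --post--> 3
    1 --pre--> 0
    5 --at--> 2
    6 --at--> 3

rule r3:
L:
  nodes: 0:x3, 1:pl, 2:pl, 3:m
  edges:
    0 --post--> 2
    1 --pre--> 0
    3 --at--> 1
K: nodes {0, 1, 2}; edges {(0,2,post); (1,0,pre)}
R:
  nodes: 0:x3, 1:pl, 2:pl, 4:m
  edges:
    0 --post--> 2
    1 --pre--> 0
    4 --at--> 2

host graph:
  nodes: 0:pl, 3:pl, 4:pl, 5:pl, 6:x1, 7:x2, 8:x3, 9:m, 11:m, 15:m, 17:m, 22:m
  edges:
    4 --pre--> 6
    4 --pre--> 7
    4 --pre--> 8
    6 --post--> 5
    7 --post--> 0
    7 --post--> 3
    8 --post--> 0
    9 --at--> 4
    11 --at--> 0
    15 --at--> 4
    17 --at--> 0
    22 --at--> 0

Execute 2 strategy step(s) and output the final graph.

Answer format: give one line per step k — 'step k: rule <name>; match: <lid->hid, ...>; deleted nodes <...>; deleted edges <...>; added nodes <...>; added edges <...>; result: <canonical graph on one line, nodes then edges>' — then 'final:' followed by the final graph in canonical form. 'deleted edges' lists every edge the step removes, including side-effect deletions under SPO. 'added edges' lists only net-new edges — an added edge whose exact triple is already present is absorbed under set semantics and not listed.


step 1: rule r1; match: 0->6, 1->4, 2->5, 3->9; deleted nodes 9; deleted edges (9,4,at); added nodes 23; added edges (23,5,at); result: nodes: 0:pl, 3:pl, 4:pl, 5:pl, 6:x1, 7:x2, 8:x3, 11:m, 15:m, 17:m, 22:m, 23:m edges: (4,6,pre); (4,7,pre); (4,8,pre); (6,5,post); (7,0,post); (7,3,post); (8,0,post); (11,0,at); (15,4,at); (17,0,at); (22,0,at); (23,5,at)
step 2: rule r1; match: 0->6, 1->4, 2->5, 3->15; deleted nodes 15; deleted edges (15,4,at); added nodes 24; added edges (24,5,at); result: nodes: 0:pl, 3:pl, 4:pl, 5:pl, 6:x1, 7:x2, 8:x3, 11:m, 17:m, 22:m, 23:m, 24:m edges: (4,6,pre); (4,7,pre); (4,8,pre); (6,5,post); (7,0,post); (7,3,post); (8,0,post); (11,0,at); (17,0,at); (22,0,at); (23,5,at); (24,5,at)
final:
nodes: 0:pl, 3:pl, 4:pl, 5:pl, 6:x1, 7:x2, 8:x3, 11:m, 17:m, 22:m, 23:m, 24:m
edges: (4,6,pre); (4,7,pre); (4,8,pre); (6,5,post); (7,0,post); (7,3,post); (8,0,post); (11,0,at); (17,0,at); (22,0,at); (23,5,at); (24,5,at)


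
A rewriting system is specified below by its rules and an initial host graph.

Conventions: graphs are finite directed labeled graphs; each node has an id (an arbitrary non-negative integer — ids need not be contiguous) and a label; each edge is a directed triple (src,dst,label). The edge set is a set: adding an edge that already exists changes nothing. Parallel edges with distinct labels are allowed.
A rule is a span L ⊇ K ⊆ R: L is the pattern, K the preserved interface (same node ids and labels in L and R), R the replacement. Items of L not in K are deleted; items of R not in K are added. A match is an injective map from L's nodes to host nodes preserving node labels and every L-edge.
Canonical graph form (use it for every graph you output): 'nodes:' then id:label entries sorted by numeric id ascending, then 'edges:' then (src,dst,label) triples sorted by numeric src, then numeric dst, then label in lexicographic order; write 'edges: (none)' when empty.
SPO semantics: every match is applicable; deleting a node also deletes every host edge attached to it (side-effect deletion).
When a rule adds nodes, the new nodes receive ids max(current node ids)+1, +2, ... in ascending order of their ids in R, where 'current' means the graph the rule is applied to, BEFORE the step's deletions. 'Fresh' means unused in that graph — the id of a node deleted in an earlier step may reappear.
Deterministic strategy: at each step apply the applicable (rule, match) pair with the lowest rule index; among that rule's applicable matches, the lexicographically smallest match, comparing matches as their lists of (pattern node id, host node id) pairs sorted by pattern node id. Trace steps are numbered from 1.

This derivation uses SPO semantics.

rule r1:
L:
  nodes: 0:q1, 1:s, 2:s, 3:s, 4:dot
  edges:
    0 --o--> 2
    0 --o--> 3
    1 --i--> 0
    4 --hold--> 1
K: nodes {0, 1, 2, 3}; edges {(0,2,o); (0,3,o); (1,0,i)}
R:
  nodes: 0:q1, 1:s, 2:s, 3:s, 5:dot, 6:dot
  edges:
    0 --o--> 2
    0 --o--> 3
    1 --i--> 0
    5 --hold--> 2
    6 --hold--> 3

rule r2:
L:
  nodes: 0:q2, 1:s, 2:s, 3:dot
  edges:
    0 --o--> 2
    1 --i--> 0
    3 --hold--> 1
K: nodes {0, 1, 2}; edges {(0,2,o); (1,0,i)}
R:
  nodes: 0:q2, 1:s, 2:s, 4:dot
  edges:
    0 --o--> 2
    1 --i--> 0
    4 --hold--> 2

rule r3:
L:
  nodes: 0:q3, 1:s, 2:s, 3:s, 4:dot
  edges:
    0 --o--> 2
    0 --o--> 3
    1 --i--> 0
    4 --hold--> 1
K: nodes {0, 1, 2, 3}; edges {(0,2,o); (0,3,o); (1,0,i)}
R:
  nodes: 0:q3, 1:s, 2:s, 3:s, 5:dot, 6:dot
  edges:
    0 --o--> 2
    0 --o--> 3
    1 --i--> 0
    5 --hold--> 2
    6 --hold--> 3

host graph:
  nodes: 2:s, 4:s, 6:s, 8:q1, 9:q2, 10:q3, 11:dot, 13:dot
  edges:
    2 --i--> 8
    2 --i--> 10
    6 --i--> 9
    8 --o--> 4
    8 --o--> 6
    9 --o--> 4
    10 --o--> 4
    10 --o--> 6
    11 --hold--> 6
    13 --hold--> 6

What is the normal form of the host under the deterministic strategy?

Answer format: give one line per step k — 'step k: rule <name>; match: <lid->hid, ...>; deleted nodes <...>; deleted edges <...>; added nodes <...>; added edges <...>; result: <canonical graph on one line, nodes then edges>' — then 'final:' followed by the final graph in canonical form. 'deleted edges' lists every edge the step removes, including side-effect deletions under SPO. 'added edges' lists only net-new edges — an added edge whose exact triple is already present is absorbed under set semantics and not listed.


step 1: rule r2; match: 0->9, 1->6, 2->4, 3->11; deleted nodes 11; deleted edges (11,6,hold); added nodes 14; added edges (14,4,hold); result: nodes: 2:s, 4:s, 6:s, 8:q1, 9:q2, 10:q3, 13:dot, 14:dot edges: (2,8,i); (2,10,i); (6,9,i); (8,4,o); (8,6,o); (9,4,o); (10,4,o); (10,6,o); (13,6,hold); (14,4,hold)
step 2: rule r2; match: 0->9, 1->6, 2->4, 3->13; deleted nodes 13; deleted edges (13,6,hold); added nodes 15; added edges (15,4,hold); result: nodes: 2:s, 4:s, 6:s, 8:q1, 9:q2, 10:q3, 14:dot, 15:dot edges: (2,8,i); (2,10,i); (6,9,i); (8,4,o); (8,6,o); (9,4,o); (10,4,o); (10,6,o); (14,4,hold); (15,4,hold)
final:
nodes: 2:s, 4:s, 6:s, 8:q1, 9:q2, 10:q3, 14:dot, 15:dot
edges: (2,8,i); (2,10,i); (6,9,i); (8,4,o); (8,6,o); (9,4,o); (10,4,o); (10,6,o); (14,4,hold); (15,4,hold)


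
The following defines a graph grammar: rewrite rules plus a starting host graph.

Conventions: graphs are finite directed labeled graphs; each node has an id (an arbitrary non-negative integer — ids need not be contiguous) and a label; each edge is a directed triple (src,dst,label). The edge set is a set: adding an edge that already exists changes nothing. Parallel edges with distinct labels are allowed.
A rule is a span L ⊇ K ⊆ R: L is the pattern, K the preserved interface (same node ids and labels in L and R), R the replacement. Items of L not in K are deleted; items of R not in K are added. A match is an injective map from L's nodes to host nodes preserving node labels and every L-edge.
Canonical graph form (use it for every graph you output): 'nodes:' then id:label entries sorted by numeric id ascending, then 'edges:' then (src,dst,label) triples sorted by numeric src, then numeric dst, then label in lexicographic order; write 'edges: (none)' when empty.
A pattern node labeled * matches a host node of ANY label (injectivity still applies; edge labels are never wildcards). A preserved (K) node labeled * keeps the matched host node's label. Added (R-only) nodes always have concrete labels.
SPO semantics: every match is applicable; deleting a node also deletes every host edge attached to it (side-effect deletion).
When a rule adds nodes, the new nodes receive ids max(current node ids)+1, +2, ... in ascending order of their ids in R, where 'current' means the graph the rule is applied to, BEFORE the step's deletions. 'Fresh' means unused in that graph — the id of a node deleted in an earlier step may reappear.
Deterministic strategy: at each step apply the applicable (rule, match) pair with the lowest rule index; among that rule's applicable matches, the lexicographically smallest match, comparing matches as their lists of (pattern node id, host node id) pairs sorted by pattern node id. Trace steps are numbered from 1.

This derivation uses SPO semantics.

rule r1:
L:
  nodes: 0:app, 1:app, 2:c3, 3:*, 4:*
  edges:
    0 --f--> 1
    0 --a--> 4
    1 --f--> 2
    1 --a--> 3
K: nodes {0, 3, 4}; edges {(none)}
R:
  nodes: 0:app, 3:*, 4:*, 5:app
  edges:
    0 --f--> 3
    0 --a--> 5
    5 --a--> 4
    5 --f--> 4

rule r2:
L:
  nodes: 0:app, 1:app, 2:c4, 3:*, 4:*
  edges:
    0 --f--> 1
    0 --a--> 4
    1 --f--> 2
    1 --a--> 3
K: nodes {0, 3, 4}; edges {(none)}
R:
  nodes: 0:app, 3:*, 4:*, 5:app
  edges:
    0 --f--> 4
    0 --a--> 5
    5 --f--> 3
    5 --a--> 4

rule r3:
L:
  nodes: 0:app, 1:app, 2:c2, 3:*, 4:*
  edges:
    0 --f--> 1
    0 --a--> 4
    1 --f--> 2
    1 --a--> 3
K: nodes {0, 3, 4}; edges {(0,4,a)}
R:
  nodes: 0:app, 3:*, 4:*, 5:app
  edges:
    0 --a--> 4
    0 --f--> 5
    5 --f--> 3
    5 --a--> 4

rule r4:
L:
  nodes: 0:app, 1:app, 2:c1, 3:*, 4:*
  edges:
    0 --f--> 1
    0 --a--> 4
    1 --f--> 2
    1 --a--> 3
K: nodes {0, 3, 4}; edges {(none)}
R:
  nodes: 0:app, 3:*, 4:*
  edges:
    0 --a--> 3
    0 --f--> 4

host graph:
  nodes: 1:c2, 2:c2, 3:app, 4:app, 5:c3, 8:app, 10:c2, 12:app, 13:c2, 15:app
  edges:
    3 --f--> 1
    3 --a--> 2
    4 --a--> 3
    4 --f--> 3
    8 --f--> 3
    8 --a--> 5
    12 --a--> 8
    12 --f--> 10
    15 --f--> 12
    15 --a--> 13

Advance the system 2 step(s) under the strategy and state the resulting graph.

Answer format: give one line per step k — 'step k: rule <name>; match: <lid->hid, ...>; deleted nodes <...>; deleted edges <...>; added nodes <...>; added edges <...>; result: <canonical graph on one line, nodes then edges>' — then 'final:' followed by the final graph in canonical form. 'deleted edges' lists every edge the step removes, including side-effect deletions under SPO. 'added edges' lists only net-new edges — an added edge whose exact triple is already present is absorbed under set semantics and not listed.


step 1: rule r3; match: 0->8, 1->3, 2->1, 3->2, 4->5; deleted nodes 1, 3; deleted edges (3,1,f); (3,2,a); (4,3,a); (4,3,f); (8,3,f); added nodes 16; added edges (8,16,f); (16,2,f); (16,5,a); result: nodes: 2:c2, 4:app, 5:c3, 8:app, 10:c2, 12:app, 13:c2, 15:app, 16:app edges: (8,5,a); (8,16,f); (12,8,a); (12,10,f); (15,12,f); (15,13,a); (16,2,f); (16,5,a)
step 2: rule r3; match: 0->15, 1->12, 2->10, 3->8, 4->13; deleted nodes 10, 12; deleted edges (12,8,a); (12,10,f); (15,12,f); added nodes 17; added edges (15,17,f); (17,8,f); (17,13,a); result: nodes: 2:c2, 4:app, 5:c3, 8:app, 13:c2, 15:app, 16:app, 17:app edges: (8,5,a); (8,16,f); (15,13,a); (15,17,f); (16,2,f); (16,5,a); (17,8,f); (17,13,a)
final:
nodes: 2:c2, 4:app, 5:c3, 8:app, 13:c2, 15:app, 16:app, 17:app
edges: (8,5,a); (8,16,f); (15,13,a); (15,17,f); (16,2,f); (16,5,a); (17,8,f); (17,13,a)


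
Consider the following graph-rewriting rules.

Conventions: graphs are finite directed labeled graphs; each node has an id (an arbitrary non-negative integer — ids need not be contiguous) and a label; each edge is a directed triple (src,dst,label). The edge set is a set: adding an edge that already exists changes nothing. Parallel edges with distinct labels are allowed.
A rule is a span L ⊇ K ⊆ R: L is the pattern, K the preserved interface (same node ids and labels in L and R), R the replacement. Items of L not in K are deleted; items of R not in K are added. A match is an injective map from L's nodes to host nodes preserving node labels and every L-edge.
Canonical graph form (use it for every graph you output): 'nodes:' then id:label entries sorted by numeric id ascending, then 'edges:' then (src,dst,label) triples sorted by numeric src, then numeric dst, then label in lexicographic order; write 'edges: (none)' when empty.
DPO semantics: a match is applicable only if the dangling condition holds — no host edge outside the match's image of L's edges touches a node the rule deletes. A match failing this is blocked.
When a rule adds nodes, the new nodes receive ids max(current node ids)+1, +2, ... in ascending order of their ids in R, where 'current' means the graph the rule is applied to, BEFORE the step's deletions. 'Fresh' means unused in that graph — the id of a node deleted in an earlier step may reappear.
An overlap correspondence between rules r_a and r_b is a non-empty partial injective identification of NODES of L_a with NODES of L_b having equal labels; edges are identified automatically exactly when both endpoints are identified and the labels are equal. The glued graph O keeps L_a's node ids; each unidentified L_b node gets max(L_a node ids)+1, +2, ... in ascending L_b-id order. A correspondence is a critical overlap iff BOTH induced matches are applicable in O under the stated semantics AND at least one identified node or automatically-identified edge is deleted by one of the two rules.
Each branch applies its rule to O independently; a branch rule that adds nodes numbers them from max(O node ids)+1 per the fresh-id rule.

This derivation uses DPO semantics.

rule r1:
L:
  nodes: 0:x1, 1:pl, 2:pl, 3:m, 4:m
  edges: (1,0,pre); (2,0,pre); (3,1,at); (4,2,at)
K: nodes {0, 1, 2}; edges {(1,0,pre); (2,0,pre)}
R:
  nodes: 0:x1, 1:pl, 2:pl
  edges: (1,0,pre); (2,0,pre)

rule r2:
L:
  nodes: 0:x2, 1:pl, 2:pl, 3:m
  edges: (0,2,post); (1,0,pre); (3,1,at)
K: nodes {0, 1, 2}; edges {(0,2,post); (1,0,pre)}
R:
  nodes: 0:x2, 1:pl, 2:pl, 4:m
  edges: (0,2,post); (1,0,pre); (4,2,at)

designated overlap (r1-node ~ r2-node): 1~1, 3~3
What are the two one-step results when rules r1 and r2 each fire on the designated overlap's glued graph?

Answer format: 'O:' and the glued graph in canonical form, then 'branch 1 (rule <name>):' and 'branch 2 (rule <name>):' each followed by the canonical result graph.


O:
nodes: 0:x1, 1:pl, 2:pl, 3:m, 4:m, 5:x2, 6:pl
edges: (1,0,pre); (1,5,pre); (2,0,pre); (3,1,at); (4,2,at); (5,6,post)
branch 1 (rule r1):
nodes: 0:x1, 1:pl, 2:pl, 5:x2, 6:pl
edges: (1,0,pre); (1,5,pre); (2,0,pre); (5,6,post)
branch 2 (rule r2):
nodes: 0:x1, 1:pl, 2:pl, 4:m, 5:x2, 6:pl, 7:m
edges: (1,0,pre); (1,5,pre); (2,0,pre); (4,2,at); (5,6,post); (7,6,at)


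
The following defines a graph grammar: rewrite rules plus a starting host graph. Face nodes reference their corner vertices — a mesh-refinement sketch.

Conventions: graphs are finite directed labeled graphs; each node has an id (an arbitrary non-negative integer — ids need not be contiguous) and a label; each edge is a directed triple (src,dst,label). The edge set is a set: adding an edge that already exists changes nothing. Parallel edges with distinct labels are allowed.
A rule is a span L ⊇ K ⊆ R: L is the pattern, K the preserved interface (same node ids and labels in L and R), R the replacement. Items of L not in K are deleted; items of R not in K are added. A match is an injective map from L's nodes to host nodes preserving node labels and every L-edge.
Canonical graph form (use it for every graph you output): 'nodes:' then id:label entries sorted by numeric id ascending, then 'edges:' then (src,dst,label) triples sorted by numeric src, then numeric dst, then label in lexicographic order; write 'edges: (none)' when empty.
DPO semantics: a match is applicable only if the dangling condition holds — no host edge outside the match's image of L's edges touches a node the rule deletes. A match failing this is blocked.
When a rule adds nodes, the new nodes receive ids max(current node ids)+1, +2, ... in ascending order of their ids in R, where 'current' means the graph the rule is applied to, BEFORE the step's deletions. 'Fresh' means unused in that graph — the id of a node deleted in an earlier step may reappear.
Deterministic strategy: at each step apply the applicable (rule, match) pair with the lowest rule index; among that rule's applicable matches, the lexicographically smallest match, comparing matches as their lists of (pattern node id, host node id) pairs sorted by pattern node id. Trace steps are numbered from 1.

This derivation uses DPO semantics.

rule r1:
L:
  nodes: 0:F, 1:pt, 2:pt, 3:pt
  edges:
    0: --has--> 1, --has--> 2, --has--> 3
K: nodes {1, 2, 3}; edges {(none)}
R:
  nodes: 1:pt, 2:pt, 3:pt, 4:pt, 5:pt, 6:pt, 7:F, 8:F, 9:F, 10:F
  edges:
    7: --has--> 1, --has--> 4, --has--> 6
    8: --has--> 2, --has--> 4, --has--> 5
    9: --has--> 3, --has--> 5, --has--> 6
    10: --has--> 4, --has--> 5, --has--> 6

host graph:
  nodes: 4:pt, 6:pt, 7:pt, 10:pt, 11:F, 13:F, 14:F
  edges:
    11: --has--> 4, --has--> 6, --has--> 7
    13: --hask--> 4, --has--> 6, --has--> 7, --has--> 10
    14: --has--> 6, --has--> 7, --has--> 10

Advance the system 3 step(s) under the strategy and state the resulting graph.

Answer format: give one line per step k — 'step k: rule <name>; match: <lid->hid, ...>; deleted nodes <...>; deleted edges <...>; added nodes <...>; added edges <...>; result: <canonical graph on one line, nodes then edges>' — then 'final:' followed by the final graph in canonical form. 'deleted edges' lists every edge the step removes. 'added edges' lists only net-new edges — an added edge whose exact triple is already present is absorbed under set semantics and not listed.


step 1: rule r1; match: 0->11, 1->4, 2->6, 3->7; deleted nodes 11; deleted edges (11,4,has); (11,6,has); (11,7,has); added nodes 15, 16, 17, 18, 19, 20, 21; added edges (18,4,has); (18,15,has); (18,17,has); (19,6,has); (19,15,has); (19,16,has); (20,7,has); (20,16,has); (20,17,has); (21,15,has); (21,16,has); (21,17,has); result: nodes: 4:pt, 6:pt, 7:pt, 10:pt, 13:F, 14:F, 15:pt, 16:pt, 17:pt, 18:F, 19:F, 20:F, 21:F edges: (13,4,hask); (13,6,has); (13,7,has); (13,10,has); (14,6,has); (14,7,has); (14,10,has); (18,4,has); (18,15,has); (18,17,has); (19,6,has); (19,15,has); (19,16,has); (20,7,has); (20,16,has); (20,17,has); (21,15,has); (21,16,has); (21,17,has)
step 2: rule r1; match: 0->14, 1->6, 2->7, 3->10; deleted nodes 14; deleted edges (14,6,has); (14,7,has); (14,10,has); added nodes 22, 23, 24, 25, 26, 27, 28; added edges (25,6,has); (25,22,has); (25,24,has); (26,7,has); (26,22,has); (26,23,has); (27,10,has); (27,23,has); (27,24,has); (28,22,has); (28,23,has); (28,24,has); result: nodes: 4:pt, 6:pt, 7:pt, 10:pt, 13:F, 15:pt, 16:pt, 17:pt, 18:F, 19:F, 20:F, 21:F, 22:pt, 23:pt, 24:pt, 25:F, 26:F, 27:F, 28:F edges: (13,4,hask); (13,6,has); (13,7,has); (13,10,has); (18,4,has); (18,15,has); (18,17,has); (19,6,has); (19,15,has); (19,16,has); (20,7,has); (20,16,has); (20,17,has); (21,15,has); (21,16,has); (21,17,has); (25,6,has); (25,22,has); (25,24,has); (26,7,has); (26,22,has); (26,23,has); (27,10,has); (27,23,has); (27,24,has); (28,22,has); (28,23,has); (28,24,has)
step 3: rule r1; match: 0->18, 1->4, 2->15, 3->17; deleted nodes 18; deleted edges (18,4,has); (18,15,has); (18,17,has); added nodes 29, 30, 31, 32, 33, 34, 35; added edges (32,4,has); (32,29,has); (32,31,has); (33,15,has); (33,29,has); (33,30,has); (34,17,has); (34,30,has); (34,31,has); (35,29,has); (35,30,has); (35,31,has); result: nodes: 4:pt, 6:pt, 7:pt, 10:pt, 13:F, 15:pt, 16:pt, 17:pt, 19:F, 20:F, 21:F, 22:pt, 23:pt, 24:pt, 25:F, 26:F, 27:F, 28:F, 29:pt, 30:pt, 31:pt, 32:F, 33:F, 34:F, 35:F edges: (13,4,hask); (13,6,has); (13,7,has); (13,10,has); (19,6,has); (19,15,has); (19,16,has); (20,7,has); (20,16,has); (20,17,has); (21,15,has); (21,16,has); (21,17,has); (25,6,has); (25,22,has); (25,24,has); (26,7,has); (26,22,has); (26,23,has); (27,10,has); (27,23,has); (27,24,has); (28,22,has); (28,23,has); (28,24,has); (32,4,has); (32,29,has); (32,31,has); (33,15,has); (33,29,has); (33,30,has); (34,17,has); (34,30,has); (34,31,has); (35,29,has); (35,30,has); (35,31,has)
final:
nodes: 4:pt, 6:pt, 7:pt, 10:pt, 13:F, 15:pt, 16:pt, 17:pt, 19:F, 20:F, 21:F, 22:pt, 23:pt, 24:pt, 25:F, 26:F, 27:F, 28:F, 29:pt, 30:pt, 31:pt, 32:F, 33:F, 34:F, 35:F
edges: (13,4,hask); (13,6,has); (13,7,has); (13,10,has); (19,6,has); (19,15,has); (19,16,has); (20,7,has); (20,16,has); (20,17,has); (21,15,has); (21,16,has); (21,17,has); (25,6,has); (25,22,has); (25,24,has); (26,7,has); (26,22,has); (26,23,has); (27,10,has); (27,23,has); (27,24,has); (28,22,has); (28,23,has); (28,24,has); (32,4,has); (32,29,has); (32,31,has); (33,15,has); (33,29,has); (33,30,has); (34,17,has); (34,30,has); (34,31,has); (35,29,has); (35,30,has); (35,31,has)


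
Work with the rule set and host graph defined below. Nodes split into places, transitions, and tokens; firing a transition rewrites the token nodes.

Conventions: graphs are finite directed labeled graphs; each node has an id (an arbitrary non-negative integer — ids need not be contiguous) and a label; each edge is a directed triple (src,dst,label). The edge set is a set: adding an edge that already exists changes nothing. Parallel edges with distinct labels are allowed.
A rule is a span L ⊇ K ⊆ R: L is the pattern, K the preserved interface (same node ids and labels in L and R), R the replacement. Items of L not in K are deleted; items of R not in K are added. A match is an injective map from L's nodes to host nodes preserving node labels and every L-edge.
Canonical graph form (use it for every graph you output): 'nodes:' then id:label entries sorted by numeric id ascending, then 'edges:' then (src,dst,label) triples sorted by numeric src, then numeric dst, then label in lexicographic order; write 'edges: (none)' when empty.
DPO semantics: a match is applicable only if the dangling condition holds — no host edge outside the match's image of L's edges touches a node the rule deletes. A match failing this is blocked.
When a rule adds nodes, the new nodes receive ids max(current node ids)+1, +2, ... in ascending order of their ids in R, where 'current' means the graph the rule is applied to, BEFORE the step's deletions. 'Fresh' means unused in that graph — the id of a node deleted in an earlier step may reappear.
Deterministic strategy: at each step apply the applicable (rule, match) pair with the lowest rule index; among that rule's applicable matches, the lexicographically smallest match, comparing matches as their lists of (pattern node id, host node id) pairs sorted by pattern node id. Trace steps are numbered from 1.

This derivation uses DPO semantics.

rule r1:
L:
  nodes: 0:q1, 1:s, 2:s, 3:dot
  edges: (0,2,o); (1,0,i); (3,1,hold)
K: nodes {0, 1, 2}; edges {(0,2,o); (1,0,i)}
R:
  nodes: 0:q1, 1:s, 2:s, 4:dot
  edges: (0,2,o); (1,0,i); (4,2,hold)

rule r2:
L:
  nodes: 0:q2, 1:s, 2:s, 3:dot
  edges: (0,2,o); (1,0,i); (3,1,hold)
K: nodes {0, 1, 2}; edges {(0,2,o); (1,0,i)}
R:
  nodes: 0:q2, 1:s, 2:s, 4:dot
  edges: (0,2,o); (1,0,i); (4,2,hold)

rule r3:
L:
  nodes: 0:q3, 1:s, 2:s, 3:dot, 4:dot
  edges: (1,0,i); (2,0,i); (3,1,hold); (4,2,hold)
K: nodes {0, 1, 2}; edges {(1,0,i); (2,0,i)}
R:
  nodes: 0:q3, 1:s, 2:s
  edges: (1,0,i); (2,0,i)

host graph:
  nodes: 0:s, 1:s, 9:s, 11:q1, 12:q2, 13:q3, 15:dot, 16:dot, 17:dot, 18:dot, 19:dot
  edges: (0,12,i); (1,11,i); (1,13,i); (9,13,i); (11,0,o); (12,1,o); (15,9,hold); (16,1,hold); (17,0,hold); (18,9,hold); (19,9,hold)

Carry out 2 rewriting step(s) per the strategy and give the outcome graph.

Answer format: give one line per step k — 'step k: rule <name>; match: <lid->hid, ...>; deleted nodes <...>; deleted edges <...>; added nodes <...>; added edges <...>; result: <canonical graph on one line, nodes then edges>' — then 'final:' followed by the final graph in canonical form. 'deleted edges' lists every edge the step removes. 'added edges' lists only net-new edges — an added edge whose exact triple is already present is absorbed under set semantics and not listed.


step 1: rule r1; match: 0->11, 1->1, 2->0, 3->16; deleted nodes 16; deleted edges (16,1,hold); added nodes 20; added edges (20,0,hold); result: nodes: 0:s, 1:s, 9:s, 11:q1, 12:q2, 13:q3, 15:dot, 17:dot, 18:dot, 19:dot, 20:dot edges: (0,12,i); (1,11,i); (1,13,i); (9,13,i); (11,0,o); (12,1,o); (15,9,hold); (17,0,hold); (18,9,hold); (19,9,hold); (20,0,hold)
step 2: rule r2; match: 0->12, 1->0, 2->1, 3->17; deleted nodes 17; deleted edges (17,0,hold); added nodes 21; added edges (21,1,hold); result: nodes: 0:s, 1:s, 9:s, 11:q1, 12:q2, 13:q3, 15:dot, 18:dot, 19:dot, 20:dot, 21:dot edges: (0,12,i); (1,11,i); (1,13,i); (9,13,i); (11,0,o); (12,1,o); (15,9,hold); (18,9,hold); (19,9,hold); (20,0,hold); (21,1,hold)
final:
nodes: 0:s, 1:s, 9:s, 11:q1, 12:q2, 13:q3, 15:dot, 18:dot, 19:dot, 20:dot, 21:dot
edges: (0,12,i); (1,11,i); (1,13,i); (9,13,i); (11,0,o); (12,1,o); (15,9,hold); (18,9,hold); (19,9,hold); (20,0,hold); (21,1,hold)


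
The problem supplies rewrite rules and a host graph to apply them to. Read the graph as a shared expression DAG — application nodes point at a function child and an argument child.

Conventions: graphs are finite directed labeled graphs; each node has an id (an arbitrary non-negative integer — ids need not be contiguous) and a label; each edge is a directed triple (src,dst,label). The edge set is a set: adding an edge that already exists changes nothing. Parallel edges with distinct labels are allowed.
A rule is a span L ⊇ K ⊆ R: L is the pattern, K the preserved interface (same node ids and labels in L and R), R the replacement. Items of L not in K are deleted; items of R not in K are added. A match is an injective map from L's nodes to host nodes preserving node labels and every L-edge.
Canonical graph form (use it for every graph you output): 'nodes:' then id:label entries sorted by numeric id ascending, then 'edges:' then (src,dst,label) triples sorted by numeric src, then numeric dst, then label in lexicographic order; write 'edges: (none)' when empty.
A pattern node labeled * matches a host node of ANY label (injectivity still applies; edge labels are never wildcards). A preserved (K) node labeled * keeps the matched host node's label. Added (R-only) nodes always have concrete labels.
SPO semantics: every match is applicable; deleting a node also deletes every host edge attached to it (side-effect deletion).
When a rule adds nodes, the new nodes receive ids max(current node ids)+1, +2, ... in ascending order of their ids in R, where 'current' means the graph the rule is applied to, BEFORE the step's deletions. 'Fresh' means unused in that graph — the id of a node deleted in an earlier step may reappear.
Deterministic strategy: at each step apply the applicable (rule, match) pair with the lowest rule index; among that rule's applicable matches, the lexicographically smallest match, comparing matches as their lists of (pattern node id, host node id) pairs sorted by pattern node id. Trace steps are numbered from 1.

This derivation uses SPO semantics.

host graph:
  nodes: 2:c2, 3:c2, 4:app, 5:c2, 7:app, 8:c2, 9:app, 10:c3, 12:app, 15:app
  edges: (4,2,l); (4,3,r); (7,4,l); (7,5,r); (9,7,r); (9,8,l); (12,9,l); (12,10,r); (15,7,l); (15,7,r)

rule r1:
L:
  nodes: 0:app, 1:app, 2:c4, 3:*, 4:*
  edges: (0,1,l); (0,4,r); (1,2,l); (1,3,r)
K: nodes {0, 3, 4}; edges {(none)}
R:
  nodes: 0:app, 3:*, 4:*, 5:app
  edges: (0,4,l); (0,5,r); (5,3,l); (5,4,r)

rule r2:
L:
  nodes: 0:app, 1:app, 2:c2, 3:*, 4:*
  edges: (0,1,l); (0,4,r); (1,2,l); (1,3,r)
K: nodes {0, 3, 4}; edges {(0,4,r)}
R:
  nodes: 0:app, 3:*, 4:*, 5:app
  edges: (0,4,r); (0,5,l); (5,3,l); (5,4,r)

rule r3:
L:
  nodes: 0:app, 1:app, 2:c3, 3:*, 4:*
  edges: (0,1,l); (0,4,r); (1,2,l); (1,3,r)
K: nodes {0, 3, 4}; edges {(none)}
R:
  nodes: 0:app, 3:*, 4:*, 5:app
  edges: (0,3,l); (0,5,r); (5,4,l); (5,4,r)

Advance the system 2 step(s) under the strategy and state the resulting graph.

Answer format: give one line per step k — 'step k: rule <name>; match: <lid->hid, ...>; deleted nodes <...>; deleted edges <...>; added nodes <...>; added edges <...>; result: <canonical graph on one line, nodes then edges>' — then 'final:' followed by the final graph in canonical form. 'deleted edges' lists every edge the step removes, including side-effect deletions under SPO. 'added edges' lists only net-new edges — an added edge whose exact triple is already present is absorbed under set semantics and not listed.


step 1: rule r2; match: 0->7, 1->4, 2->2, 3->3, 4->5; deleted nodes 2, 4; deleted edges (4,2,l); (4,3,r); (7,4,l); added nodes 16; added edges (7,16,l); (16,3,l); (16,5,r); result: nodes: 3:c2, 5:c2, 7:app, 8:c2, 9:app, 10:c3, 12:app, 15:app, 16:app edges: (7,5,r); (7,16,l); (9,7,r); (9,8,l); (12,9,l); (12,10,r); (15,7,l); (15,7,r); (16,3,l); (16,5,r)
step 2: rule r2; match: 0->12, 1->9, 2->8, 3->7, 4->10; deleted nodes 8, 9; deleted edges (9,7,r); (9,8,l); (12,9,l); added nodes 17; added edges (12,17,l); (17,7,l); (17,10,r); result: nodes: 3:c2, 5:c2, 7:app, 10:c3, 12:app, 15:app, 16:app, 17:app edges: (7,5,r); (7,16,l); (12,10,r); (12,17,l); (15,7,l); (15,7,r); (16,3,l); (16,5,r); (17,7,l); (17,10,r)
final:
nodes: 3:c2, 5:c2, 7:app, 10:c3, 12:app, 15:app, 16:app, 17:app
edges: (7,5,r); (7,16,l); (12,10,r); (12,17,l); (15,7,l); (15,7,r); (16,3,l); (16,5,r); (17,7,l); (17,10,r)
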